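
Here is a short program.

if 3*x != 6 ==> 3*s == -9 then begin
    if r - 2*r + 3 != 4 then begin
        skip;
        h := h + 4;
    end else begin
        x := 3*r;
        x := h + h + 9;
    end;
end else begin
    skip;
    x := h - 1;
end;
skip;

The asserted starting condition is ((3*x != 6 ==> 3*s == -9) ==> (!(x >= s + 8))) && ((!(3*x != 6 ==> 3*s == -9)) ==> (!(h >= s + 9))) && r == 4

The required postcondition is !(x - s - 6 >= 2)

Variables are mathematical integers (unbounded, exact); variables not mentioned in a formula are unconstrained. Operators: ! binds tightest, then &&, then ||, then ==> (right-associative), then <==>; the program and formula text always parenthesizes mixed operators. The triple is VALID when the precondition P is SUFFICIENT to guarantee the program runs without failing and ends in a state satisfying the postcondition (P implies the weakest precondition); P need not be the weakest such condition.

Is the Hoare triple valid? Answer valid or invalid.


Working backward. After the program, the postcondition !(x - s - 6 >= 2) must hold; in canonical form it is !(x >= s + 8).
Before skip: !(x >= s + 8)
Then branch requires (r != -1 ==> (!(x >= s + 8))) && ((!(r != -1)) ==> (!(2*h >= s - 1))); else branch requires !(h >= s + 9).
Before the if: ((3*x != 6 ==> 3*s == -9) ==> ((r != -1 ==> (!(x >= s + 8))) && ((!(r != -1)) ==> (!(2*h >= s - 1))))) && ((!(3*x != 6 ==> 3*s == -9)) ==> (!(h >= s + 9)))
The weakest precondition is ((3*x != 6 ==> 3*s == -9) ==> ((r != -1 ==> (!(x >= s + 8))) && ((!(r != -1)) ==> (!(2*h >= s - 1))))) && ((!(3*x != 6 ==> 3*s == -9)) ==> (!(h >= s + 9))).
Check whether ((3*x != 6 ==> 3*s == -9) ==> (!(x >= s + 8))) && ((!(3*x != 6 ==> 3*s == -9)) ==> (!(h >= s + 9))) && r == 4 implies it.
Every state satisfying the precondition satisfies the weakest precondition: the implication holds.
Answer: valid


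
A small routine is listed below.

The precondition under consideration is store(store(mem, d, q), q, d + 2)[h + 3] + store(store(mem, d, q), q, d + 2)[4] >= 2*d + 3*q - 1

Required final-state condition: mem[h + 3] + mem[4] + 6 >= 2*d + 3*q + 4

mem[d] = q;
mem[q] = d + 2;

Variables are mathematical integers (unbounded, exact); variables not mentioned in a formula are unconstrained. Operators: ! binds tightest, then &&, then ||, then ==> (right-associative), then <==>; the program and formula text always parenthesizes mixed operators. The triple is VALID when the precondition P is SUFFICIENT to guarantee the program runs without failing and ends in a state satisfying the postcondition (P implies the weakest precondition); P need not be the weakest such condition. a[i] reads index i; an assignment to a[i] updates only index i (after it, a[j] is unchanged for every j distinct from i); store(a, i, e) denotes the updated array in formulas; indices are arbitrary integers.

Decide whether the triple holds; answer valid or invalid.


Working backward. After the program, the postcondition mem[h + 3] + mem[4] + 6 >= 2*d + 3*q + 4 must hold; in canonical form it is mem[h + 3] + mem[4] >= 2*d + 3*q - 2.
Before mem[q] := d + 2: store(mem, q, d + 2)[h + 3] + store(mem, q, d + 2)[4] >= 2*d + 3*q - 2
Before mem[d] := q: store(store(mem, d, q), q, d + 2)[h + 3] + store(store(mem, d, q), q, d + 2)[4] >= 2*d + 3*q - 2
The weakest precondition is store(store(mem, d, q), q, d + 2)[h + 3] + store(store(mem, d, q), q, d + 2)[4] >= 2*d + 3*q - 2.
Check whether store(store(mem, d, q), q, d + 2)[h + 3] + store(store(mem, d, q), q, d + 2)[4] >= 2*d + 3*q - 1 implies it.
Every state satisfying the precondition satisfies the weakest precondition: the implication holds.
Answer: valid


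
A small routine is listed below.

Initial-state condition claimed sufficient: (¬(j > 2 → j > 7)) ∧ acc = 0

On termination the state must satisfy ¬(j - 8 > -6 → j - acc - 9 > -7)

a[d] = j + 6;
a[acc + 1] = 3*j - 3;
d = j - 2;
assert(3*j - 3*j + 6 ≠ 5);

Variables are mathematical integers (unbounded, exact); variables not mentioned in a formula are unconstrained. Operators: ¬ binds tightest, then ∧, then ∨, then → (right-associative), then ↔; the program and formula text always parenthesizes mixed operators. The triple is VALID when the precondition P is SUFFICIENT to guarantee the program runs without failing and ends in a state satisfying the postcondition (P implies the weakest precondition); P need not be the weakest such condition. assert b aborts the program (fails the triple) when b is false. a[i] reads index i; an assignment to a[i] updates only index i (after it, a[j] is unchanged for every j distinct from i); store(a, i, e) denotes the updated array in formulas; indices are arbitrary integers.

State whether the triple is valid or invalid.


Working backward. After the program, the postcondition ¬(j - 8 > -6 → j - acc - 9 > -7) must hold; in canonical form it is ¬(j > 2 → j > acc + 2).
Before assert 3*j - 3*j + 6 ≠ 5: ¬(j > 2 → j > acc + 2)
Before d := j - 2: ¬(j > 2 → j > acc + 2)
Before a[acc + 1] := 3*j - 3: ¬(j > 2 → j > acc + 2)
Before a[d] := j + 6: ¬(j > 2 → j > acc + 2)
The weakest precondition is ¬(j > 2 → j > acc + 2).
Check whether (¬(j > 2 → j > 7)) ∧ acc = 0 implies it.
Countermodel: at the initial state acc = 0, j = 3, the precondition holds but the weakest precondition fails.
Answer: invalid


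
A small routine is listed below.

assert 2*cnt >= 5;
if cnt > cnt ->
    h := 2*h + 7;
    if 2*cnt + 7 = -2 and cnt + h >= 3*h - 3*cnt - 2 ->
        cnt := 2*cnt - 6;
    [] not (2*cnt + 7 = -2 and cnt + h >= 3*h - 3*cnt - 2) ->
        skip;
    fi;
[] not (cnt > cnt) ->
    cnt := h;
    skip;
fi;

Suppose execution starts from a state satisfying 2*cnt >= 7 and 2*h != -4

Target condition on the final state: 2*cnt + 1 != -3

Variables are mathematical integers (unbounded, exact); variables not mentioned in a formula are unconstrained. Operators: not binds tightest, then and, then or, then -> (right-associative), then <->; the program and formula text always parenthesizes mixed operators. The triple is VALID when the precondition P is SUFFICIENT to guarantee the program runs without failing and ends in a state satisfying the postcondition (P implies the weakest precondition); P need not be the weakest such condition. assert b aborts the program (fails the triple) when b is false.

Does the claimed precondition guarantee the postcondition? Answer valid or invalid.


Working backward. After the program, the postcondition 2*cnt + 1 != -3 must hold; in canonical form it is 2*cnt != -4.
Then branch requires ((2*cnt = -9 and 4*cnt >= 4*h + 12) -> 4*cnt != 8) and ((not (2*cnt = -9 and 4*cnt >= 4*h + 12)) -> 2*cnt != -4); else branch requires 2*h != -4.
Before the if: 2*h != -4
Before assert 2*cnt >= 5: 2*cnt >= 5 and 2*h != -4
The weakest precondition is 2*cnt >= 5 and 2*h != -4.
Check whether 2*cnt >= 7 and 2*h != -4 implies it.
Every state satisfying the precondition satisfies the weakest precondition: the implication holds.
Answer: valid


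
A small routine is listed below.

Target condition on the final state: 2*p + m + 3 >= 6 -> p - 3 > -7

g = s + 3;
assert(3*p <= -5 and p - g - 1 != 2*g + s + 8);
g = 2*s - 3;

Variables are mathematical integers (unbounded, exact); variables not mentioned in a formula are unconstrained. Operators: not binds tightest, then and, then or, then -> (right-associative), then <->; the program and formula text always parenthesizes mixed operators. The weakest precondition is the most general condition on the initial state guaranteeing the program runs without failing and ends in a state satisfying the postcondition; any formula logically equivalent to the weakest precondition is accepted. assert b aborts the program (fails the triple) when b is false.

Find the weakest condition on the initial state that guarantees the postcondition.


Working backward. After the program, the postcondition 2*p + m + 3 >= 6 -> p - 3 > -7 must hold; in canonical form it is m + 2*p >= 3 -> p > -4.
Before g := 2*s - 3: m + 2*p >= 3 -> p > -4
Before assert 3*p <= -5 and p - g - 1 != 2*g + s + 8: 3*p <= -5 and p != 3*g + s + 9 and (m + 2*p >= 3 -> p > -4)
Before g := s + 3: 3*p <= -5 and p != 4*s + 18 and (m + 2*p >= 3 -> p > -4)
Answer: WP = 3*p <= -5 and p != 4*s + 18 and (m + 2*p >= 3 -> p > -4)


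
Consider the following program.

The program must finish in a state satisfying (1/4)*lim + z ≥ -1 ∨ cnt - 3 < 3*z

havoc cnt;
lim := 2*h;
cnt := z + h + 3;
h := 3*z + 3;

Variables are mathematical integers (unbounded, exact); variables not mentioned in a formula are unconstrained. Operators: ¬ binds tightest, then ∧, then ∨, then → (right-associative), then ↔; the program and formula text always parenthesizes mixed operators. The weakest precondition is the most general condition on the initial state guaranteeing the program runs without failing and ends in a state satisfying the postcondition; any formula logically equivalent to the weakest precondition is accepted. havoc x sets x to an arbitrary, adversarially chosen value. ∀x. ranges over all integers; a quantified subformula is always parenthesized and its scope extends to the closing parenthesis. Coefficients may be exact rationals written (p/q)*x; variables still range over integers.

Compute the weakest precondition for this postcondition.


Working backward. After the program, the postcondition (1/4)*lim + z ≥ -1 ∨ cnt - 3 < 3*z must hold; in canonical form it is (1/4)*lim + z ≥ -1 ∨ cnt < 3*z + 3.
Before h := 3*z + 3: (1/4)*lim + z ≥ -1 ∨ cnt < 3*z + 3
Before cnt := z + h + 3: (1/4)*lim + z ≥ -1 ∨ h < 2*z
Before lim := 2*h: (1/2)*h + z ≥ -1 ∨ h < 2*z
Before havoc cnt: (1/2)*h + z ≥ -1 ∨ h < 2*z
Answer: WP = (1/2)*h + z ≥ -1 ∨ h < 2*z


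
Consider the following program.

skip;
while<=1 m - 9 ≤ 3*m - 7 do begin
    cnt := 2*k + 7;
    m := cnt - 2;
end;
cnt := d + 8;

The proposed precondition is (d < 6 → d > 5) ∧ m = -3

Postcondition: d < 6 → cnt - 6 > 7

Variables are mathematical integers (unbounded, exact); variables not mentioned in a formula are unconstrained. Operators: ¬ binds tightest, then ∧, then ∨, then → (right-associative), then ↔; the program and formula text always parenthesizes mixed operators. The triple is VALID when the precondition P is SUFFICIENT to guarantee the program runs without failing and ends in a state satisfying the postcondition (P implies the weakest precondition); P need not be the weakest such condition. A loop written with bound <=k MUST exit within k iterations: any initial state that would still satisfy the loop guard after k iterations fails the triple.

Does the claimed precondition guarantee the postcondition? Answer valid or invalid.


Working backward. After the program, the postcondition d < 6 → cnt - 6 > 7 must hold; in canonical form it is d < 6 → cnt > 13.
Before cnt := d + 8: d < 6 → d > 5
Before the loop (bound <=1), unroll the exhaustion recursion (WP_0 = exit-now case; WP_j = one more guarded iteration, up to j = 1):
  WP_0: (¬(2*m ≥ -2)) ∧ (d < 6 → d > 5)
  WP_1: (2*m ≥ -2 → ((¬(4*k ≥ -12)) ∧ (d < 6 → d > 5))) ∧ ((¬(2*m ≥ -2)) → (d < 6 → d > 5))
So before the loop: (2*m ≥ -2 → ((¬(4*k ≥ -12)) ∧ (d < 6 → d > 5))) ∧ ((¬(2*m ≥ -2)) → (d < 6 → d > 5))
Before skip: (2*m ≥ -2 → ((¬(4*k ≥ -12)) ∧ (d < 6 → d > 5))) ∧ ((¬(2*m ≥ -2)) → (d < 6 → d > 5))
The weakest precondition is (2*m ≥ -2 → ((¬(4*k ≥ -12)) ∧ (d < 6 → d > 5))) ∧ ((¬(2*m ≥ -2)) → (d < 6 → d > 5)).
Check whether (d < 6 → d > 5) ∧ m = -3 implies it.
Every state satisfying the precondition satisfies the weakest precondition: the implication holds.
Answer: valid


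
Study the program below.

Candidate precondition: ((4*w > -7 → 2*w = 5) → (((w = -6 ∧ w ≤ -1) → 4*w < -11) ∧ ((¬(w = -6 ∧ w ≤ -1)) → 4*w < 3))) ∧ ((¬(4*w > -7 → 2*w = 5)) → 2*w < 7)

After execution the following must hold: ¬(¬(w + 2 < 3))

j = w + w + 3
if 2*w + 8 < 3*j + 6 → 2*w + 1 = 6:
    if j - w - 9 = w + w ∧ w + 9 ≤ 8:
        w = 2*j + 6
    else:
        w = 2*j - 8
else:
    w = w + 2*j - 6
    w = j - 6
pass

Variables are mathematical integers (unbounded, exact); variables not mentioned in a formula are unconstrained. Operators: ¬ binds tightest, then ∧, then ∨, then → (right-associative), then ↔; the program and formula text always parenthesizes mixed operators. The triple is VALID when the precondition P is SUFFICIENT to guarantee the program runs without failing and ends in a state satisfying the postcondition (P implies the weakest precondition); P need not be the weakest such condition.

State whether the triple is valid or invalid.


Working backward. After the program, the postcondition ¬(¬(w + 2 < 3)) must hold; in canonical form it is w < 1.
Before skip: w < 1
Then branch requires ((j = 3*w + 9 ∧ w ≤ -1) → 2*j < -5) ∧ ((¬(j = 3*w + 9 ∧ w ≤ -1)) → 2*j < 9); else branch requires j < 7.
Before the if: ((2*w < 3*j - 2 → 2*w = 5) → (((j = 3*w + 9 ∧ w ≤ -1) → 2*j < -5) ∧ ((¬(j = 3*w + 9 ∧ w ≤ -1)) → 2*j < 9))) ∧ ((¬(2*w < 3*j - 2 → 2*w = 5)) → j < 7)
Before j := w + w + 3: ((4*w > -7 → 2*w = 5) → (((w = -6 ∧ w ≤ -1) → 4*w < -11) ∧ ((¬(w = -6 ∧ w ≤ -1)) → 4*w < 3))) ∧ ((¬(4*w > -7 → 2*w = 5)) → 2*w < 4)
The weakest precondition is ((4*w > -7 → 2*w = 5) → (((w = -6 ∧ w ≤ -1) → 4*w < -11) ∧ ((¬(w = -6 ∧ w ≤ -1)) → 4*w < 3))) ∧ ((¬(4*w > -7 → 2*w = 5)) → 2*w < 4).
Check whether ((4*w > -7 → 2*w = 5) → (((w = -6 ∧ w ≤ -1) → 4*w < -11) ∧ ((¬(w = -6 ∧ w ≤ -1)) → 4*w < 3))) ∧ ((¬(4*w > -7 → 2*w = 5)) → 2*w < 7) implies it.
Countermodel: at the initial state w = 2, the precondition holds but the weakest precondition fails.
Answer: invalid


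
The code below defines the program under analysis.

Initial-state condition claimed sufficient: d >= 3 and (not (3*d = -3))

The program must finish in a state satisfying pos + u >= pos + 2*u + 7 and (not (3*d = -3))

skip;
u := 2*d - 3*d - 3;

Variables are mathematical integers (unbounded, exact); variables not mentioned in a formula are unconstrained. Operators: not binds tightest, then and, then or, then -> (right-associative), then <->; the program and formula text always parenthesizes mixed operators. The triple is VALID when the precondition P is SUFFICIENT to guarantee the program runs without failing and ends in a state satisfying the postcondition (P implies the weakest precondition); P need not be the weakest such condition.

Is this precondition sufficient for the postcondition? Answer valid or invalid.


Working backward. After the program, the postcondition pos + u >= pos + 2*u + 7 and (not (3*d = -3)) must hold; in canonical form it is u <= -7 and (not (3*d = -3)).
Before u := 2*d - 3*d - 3: d >= 4 and (not (3*d = -3))
Before skip: d >= 4 and (not (3*d = -3))
The weakest precondition is d >= 4 and (not (3*d = -3)).
Check whether d >= 3 and (not (3*d = -3)) implies it.
Countermodel: at the initial state d = 3, the precondition holds but the weakest precondition fails.
Answer: invalid


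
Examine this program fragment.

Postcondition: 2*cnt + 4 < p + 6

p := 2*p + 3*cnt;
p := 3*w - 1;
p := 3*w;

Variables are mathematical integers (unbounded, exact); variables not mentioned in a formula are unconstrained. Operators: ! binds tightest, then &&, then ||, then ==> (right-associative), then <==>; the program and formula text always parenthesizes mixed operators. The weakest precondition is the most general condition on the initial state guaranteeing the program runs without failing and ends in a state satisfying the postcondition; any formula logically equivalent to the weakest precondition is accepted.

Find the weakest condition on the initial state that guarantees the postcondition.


Working backward. After the program, the postcondition 2*cnt + 4 < p + 6 must hold; in canonical form it is 2*cnt < p + 2.
Before p := 3*w: 2*cnt < 3*w + 2
Before p := 3*w - 1: 2*cnt < 3*w + 2
Before p := 2*p + 3*cnt: 2*cnt < 3*w + 2
Answer: WP = 2*cnt < 3*w + 2


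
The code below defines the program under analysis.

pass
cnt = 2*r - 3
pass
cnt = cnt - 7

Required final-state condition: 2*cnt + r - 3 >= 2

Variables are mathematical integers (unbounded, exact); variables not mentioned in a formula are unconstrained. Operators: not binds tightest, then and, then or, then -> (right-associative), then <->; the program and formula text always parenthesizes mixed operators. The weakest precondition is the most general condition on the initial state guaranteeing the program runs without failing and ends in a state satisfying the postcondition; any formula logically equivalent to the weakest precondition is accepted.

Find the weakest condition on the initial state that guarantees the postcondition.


Working backward. After the program, the postcondition 2*cnt + r - 3 >= 2 must hold; in canonical form it is 2*cnt + r >= 5.
Before cnt := cnt - 7: 2*cnt + r >= 19
Before skip: 2*cnt + r >= 19
Before cnt := 2*r - 3: 5*r >= 25
Before skip: 5*r >= 25
Answer: WP = 5*r >= 25


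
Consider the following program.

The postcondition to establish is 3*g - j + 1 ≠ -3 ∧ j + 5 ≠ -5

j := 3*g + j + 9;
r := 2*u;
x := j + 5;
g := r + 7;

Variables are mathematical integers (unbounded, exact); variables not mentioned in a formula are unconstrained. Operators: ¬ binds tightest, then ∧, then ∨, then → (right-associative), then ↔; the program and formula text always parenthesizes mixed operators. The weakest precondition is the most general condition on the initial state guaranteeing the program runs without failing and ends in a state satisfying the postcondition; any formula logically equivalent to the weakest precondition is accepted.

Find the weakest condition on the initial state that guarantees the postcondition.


Working backward. After the program, the postcondition 3*g - j + 1 ≠ -3 ∧ j + 5 ≠ -5 must hold; in canonical form it is 3*g ≠ j - 4 ∧ j ≠ -10.
Before g := r + 7: 3*r ≠ j - 25 ∧ j ≠ -10
Before x := j + 5: 3*r ≠ j - 25 ∧ j ≠ -10
Before r := 2*u: 6*u ≠ j - 25 ∧ j ≠ -10
Before j := 3*g + j + 9: 6*u ≠ 3*g + j - 16 ∧ 3*g + j ≠ -19
Answer: WP = 6*u ≠ 3*g + j - 16 ∧ 3*g + j ≠ -19


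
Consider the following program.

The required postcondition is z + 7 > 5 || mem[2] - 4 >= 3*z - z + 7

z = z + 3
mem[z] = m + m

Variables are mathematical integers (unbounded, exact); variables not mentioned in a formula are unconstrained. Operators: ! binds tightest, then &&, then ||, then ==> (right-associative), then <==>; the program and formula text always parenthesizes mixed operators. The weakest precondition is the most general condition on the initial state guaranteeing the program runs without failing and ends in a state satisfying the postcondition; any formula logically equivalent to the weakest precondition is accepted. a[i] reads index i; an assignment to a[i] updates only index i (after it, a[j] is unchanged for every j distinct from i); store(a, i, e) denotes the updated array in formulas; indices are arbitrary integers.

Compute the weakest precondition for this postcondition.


Working backward. After the program, the postcondition z + 7 > 5 || mem[2] - 4 >= 3*z - z + 7 must hold; in canonical form it is z > -2 || mem[2] >= 2*z + 11.
Before mem[z] := m + m: z > -2 || store(mem, z, 2*m)[2] >= 2*z + 11
Before z := z + 3: z > -5 || store(mem, z + 3, 2*m)[2] >= 2*z + 17
Answer: WP = z > -5 || store(mem, z + 3, 2*m)[2] >= 2*z + 17


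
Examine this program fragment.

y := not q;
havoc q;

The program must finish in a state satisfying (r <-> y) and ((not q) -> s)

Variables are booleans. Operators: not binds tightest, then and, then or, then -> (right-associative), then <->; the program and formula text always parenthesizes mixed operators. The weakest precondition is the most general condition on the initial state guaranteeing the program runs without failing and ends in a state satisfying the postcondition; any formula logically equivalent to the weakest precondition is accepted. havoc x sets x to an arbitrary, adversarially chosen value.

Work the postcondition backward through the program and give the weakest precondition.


Working backward. After the program, (r <-> y) and ((not q) -> s) must hold.
Before havoc q: (r <-> y) and s
Before y := not q: (r <-> (not q)) and s
Answer: WP = (r <-> (not q)) and s


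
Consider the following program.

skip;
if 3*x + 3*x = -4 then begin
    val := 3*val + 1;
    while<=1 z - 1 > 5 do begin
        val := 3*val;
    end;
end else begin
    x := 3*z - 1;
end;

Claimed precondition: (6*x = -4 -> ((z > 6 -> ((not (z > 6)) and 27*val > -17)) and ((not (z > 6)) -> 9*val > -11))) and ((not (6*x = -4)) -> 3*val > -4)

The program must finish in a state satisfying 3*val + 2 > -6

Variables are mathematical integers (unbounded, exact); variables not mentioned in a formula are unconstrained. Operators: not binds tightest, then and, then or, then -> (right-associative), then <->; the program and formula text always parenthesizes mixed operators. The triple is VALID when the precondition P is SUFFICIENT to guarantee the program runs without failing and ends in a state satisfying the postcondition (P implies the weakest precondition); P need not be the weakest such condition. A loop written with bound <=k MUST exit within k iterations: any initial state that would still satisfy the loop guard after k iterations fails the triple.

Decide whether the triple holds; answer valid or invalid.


Working backward. After the program, the postcondition 3*val + 2 > -6 must hold; in canonical form it is 3*val > -8.
Then branch requires (z > 6 -> ((not (z > 6)) and 27*val > -17)) and ((not (z > 6)) -> 9*val > -11); else branch requires 3*val > -8.
Before the if: (6*x = -4 -> ((z > 6 -> ((not (z > 6)) and 27*val > -17)) and ((not (z > 6)) -> 9*val > -11))) and ((not (6*x = -4)) -> 3*val > -8)
Before skip: (6*x = -4 -> ((z > 6 -> ((not (z > 6)) and 27*val > -17)) and ((not (z > 6)) -> 9*val > -11))) and ((not (6*x = -4)) -> 3*val > -8)
The weakest precondition is (6*x = -4 -> ((z > 6 -> ((not (z > 6)) and 27*val > -17)) and ((not (z > 6)) -> 9*val > -11))) and ((not (6*x = -4)) -> 3*val > -8).
Check whether (6*x = -4 -> ((z > 6 -> ((not (z > 6)) and 27*val > -17)) and ((not (z > 6)) -> 9*val > -11))) and ((not (6*x = -4)) -> 3*val > -4) implies it.
Every state satisfying the precondition satisfies the weakest precondition: the implication holds.
Answer: valid


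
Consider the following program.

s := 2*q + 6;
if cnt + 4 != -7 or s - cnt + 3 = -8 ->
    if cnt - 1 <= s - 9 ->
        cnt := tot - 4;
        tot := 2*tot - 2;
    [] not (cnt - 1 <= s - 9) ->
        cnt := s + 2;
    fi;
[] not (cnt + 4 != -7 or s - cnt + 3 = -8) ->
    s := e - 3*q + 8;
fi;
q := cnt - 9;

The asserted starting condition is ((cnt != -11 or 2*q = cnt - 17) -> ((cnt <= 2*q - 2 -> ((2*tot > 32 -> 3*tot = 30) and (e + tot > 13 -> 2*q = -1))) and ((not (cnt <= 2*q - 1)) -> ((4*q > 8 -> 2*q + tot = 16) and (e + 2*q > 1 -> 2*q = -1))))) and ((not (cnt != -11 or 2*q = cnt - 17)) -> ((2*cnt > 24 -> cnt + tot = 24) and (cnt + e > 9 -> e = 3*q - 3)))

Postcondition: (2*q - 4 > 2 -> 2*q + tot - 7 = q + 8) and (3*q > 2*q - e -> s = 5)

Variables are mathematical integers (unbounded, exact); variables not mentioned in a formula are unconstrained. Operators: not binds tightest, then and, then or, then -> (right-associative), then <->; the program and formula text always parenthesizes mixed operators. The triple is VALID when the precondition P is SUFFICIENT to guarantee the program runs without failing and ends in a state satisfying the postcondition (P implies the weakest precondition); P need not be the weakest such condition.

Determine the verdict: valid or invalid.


Working backward. After the program, the postcondition (2*q - 4 > 2 -> 2*q + tot - 7 = q + 8) and (3*q > 2*q - e -> s = 5) must hold; in canonical form it is (2*q > 6 -> q + tot = 15) and (e + q > 0 -> s = 5).
Before q := cnt - 9: (2*cnt > 24 -> cnt + tot = 24) and (cnt + e > 9 -> s = 5)
Then branch requires (cnt <= s - 8 -> ((2*tot > 32 -> 3*tot = 30) and (e + tot > 13 -> s = 5))) and ((not (cnt <= s - 8)) -> ((2*s > 20 -> s + tot = 22) and (e + s > 7 -> s = 5))); else branch requires (2*cnt > 24 -> cnt + tot = 24) and (cnt + e > 9 -> e = 3*q - 3).
Before the if: ((cnt != -11 or s = cnt - 11) -> ((cnt <= s - 8 -> ((2*tot > 32 -> 3*tot = 30) and (e + tot > 13 -> s = 5))) and ((not (cnt <= s - 8)) -> ((2*s > 20 -> s + tot = 22) and (e + s > 7 -> s = 5))))) and ((not (cnt != -11 or s = cnt - 11)) -> ((2*cnt > 24 -> cnt + tot = 24) and (cnt + e > 9 -> e = 3*q - 3)))
Before s := 2*q + 6: ((cnt != -11 or 2*q = cnt - 17) -> ((cnt <= 2*q - 2 -> ((2*tot > 32 -> 3*tot = 30) and (e + tot > 13 -> 2*q = -1))) and ((not (cnt <= 2*q - 2)) -> ((4*q > 8 -> 2*q + tot = 16) and (e + 2*q > 1 -> 2*q = -1))))) and ((not (cnt != -11 or 2*q = cnt - 17)) -> ((2*cnt > 24 -> cnt + tot = 24) and (cnt + e > 9 -> e = 3*q - 3)))
The weakest precondition is ((cnt != -11 or 2*q = cnt - 17) -> ((cnt <= 2*q - 2 -> ((2*tot > 32 -> 3*tot = 30) and (e + tot > 13 -> 2*q = -1))) and ((not (cnt <= 2*q - 2)) -> ((4*q > 8 -> 2*q + tot = 16) and (e + 2*q > 1 -> 2*q = -1))))) and ((not (cnt != -11 or 2*q = cnt - 17)) -> ((2*cnt > 24 -> cnt + tot = 24) and (cnt + e > 9 -> e = 3*q - 3))).
Check whether ((cnt != -11 or 2*q = cnt - 17) -> ((cnt <= 2*q - 2 -> ((2*tot > 32 -> 3*tot = 30) and (e + tot > 13 -> 2*q = -1))) and ((not (cnt <= 2*q - 1)) -> ((4*q > 8 -> 2*q + tot = 16) and (e + 2*q > 1 -> 2*q = -1))))) and ((not (cnt != -11 or 2*q = cnt - 17)) -> ((2*cnt > 24 -> cnt + tot = 24) and (cnt + e > 9 -> e = 3*q - 3))) implies it.
Countermodel: at the initial state cnt = 15, e = 21, q = 8, tot = 1, the precondition holds but the weakest precondition fails.
Answer: invalid


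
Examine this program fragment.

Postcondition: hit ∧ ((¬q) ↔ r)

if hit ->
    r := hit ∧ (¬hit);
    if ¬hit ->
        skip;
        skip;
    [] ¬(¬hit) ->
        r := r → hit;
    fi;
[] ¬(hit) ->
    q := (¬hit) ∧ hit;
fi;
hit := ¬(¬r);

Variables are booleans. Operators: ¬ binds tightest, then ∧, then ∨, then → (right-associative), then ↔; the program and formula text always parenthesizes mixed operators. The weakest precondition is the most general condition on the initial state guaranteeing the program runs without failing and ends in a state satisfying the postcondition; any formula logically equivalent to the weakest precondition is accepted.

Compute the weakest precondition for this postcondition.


Working backward. After the program, hit ∧ ((¬q) ↔ r) must hold.
Before hit := ¬(¬r): r ∧ ((¬q) ↔ r)
Then branch requires hit ∧ (hit → (¬q)); else branch requires r.
Before the if: (hit → (hit ∧ (hit → (¬q)))) ∧ ((¬hit) → r)
Answer: WP = (hit → (hit ∧ (hit → (¬q)))) ∧ ((¬hit) → r)


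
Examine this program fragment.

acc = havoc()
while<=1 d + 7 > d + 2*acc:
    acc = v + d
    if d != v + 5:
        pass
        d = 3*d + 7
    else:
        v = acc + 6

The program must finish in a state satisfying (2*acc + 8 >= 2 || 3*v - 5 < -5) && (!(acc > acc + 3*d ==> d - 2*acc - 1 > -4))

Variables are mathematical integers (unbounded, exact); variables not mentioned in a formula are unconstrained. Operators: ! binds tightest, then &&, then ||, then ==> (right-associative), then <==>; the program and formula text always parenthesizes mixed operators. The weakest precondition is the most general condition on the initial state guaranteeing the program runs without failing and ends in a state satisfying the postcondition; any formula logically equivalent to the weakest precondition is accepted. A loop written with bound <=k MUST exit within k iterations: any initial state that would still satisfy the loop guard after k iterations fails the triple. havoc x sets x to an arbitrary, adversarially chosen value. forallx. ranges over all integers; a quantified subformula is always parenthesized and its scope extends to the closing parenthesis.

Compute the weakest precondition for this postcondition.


Working backward. After the program, the postcondition (2*acc + 8 >= 2 || 3*v - 5 < -5) && (!(acc > acc + 3*d ==> d - 2*acc - 1 > -4)) must hold; in canonical form it is (2*acc >= -6 || 3*v < 0) && (!(3*d < 0 ==> d > 2*acc - 3)).
Before the loop (bound <=1), unroll the exhaustion recursion (WP_0 = exit-now case; WP_j = one more guarded iteration, up to j = 1):
  WP_0: (!(2*acc < 7)) && (2*acc >= -6 || 3*v < 0) && (!(3*d < 0 ==> d > 2*acc - 3))
  WP_1: (2*acc < 7 ==> ((d != v + 5 ==> ((!(2*d + 2*v < 7)) && (2*d + 2*v >= -6 || 3*v < 0) && (!(9*d < -21 ==> d > 2*v - 10)))) && ((!(d != v + 5)) ==> ((!(2*d + 2*v < 7)) && (2*d + 2*v >= -6 || 3*d + 3*v < -18) && (!(3*d < 0 ==> d + 2*v < 3)))))) && ((!(2*acc < 7)) ==> ((2*acc >= -6 || 3*v < 0) && (!(3*d < 0 ==> d > 2*acc - 3))))
So before the loop: (2*acc < 7 ==> ((d != v + 5 ==> ((!(2*d + 2*v < 7)) && (2*d + 2*v >= -6 || 3*v < 0) && (!(9*d < -21 ==> d > 2*v - 10)))) && ((!(d != v + 5)) ==> ((!(2*d + 2*v < 7)) && (2*d + 2*v >= -6 || 3*d + 3*v < -18) && (!(3*d < 0 ==> d + 2*v < 3)))))) && ((!(2*acc < 7)) ==> ((2*acc >= -6 || 3*v < 0) && (!(3*d < 0 ==> d > 2*acc - 3))))
Before havoc acc: forall acc_1. ((2*acc_1 < 7 ==> ((d != v + 5 ==> ((!(2*d + 2*v < 7)) && (2*d + 2*v >= -6 || 3*v < 0) && (!(9*d < -21 ==> d > 2*v - 10)))) && ((!(d != v + 5)) ==> ((!(2*d + 2*v < 7)) && (2*d + 2*v >= -6 || 3*d + 3*v < -18) && (!(3*d < 0 ==> d + 2*v < 3)))))) && ((!(2*acc_1 < 7)) ==> ((2*acc_1 >= -6 || 3*v < 0) && (!(3*d < 0 ==> d > 2*acc_1 - 3)))))
Answer: WP = forall acc_1. ((2*acc_1 < 7 ==> ((d != v + 5 ==> ((!(2*d + 2*v < 7)) && (2*d + 2*v >= -6 || 3*v < 0) && (!(9*d < -21 ==> d > 2*v - 10)))) && ((!(d != v + 5)) ==> ((!(2*d + 2*v < 7)) && (2*d + 2*v >= -6 || 3*d + 3*v < -18) && (!(3*d < 0 ==> d + 2*v < 3)))))) && ((!(2*acc_1 < 7)) ==> ((2*acc_1 >= -6 || 3*v < 0) && (!(3*d < 0 ==> d > 2*acc_1 - 3)))))


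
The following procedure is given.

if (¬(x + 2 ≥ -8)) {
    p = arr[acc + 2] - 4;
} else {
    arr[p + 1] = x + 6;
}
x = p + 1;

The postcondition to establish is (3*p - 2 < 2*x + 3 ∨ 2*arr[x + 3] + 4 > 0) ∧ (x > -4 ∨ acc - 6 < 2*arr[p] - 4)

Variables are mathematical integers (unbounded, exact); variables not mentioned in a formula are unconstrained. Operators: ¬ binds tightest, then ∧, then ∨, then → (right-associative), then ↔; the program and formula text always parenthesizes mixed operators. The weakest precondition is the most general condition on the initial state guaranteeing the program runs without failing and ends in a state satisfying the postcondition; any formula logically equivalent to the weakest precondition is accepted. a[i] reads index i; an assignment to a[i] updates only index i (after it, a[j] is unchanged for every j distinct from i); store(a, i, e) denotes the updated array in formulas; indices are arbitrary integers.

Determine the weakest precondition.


Working backward. After the program, the postcondition (3*p - 2 < 2*x + 3 ∨ 2*arr[x + 3] + 4 > 0) ∧ (x > -4 ∨ acc - 6 < 2*arr[p] - 4) must hold; in canonical form it is (3*p < 2*x + 5 ∨ 2*arr[x + 3] > -4) ∧ (x > -4 ∨ acc < 2*arr[p] + 2).
Before x := p + 1: (p < 7 ∨ 2*arr[p + 4] > -4) ∧ (p > -5 ∨ acc < 2*arr[p] + 2)
Then branch requires (arr[acc + 2] < 11 ∨ 2*arr[arr[acc + 2]] > -4) ∧ (arr[acc + 2] > -1 ∨ acc < 2*arr[arr[acc + 2] - 4] + 2); else branch requires (p < 7 ∨ 2*store(arr, p + 1, x + 6)[p + 4] > -4) ∧ (p > -5 ∨ acc < 2*store(arr, p + 1, x + 6)[p] + 2).
Before the if: ((¬(x ≥ -10)) → ((arr[acc + 2] < 11 ∨ 2*arr[arr[acc + 2]] > -4) ∧ (arr[acc + 2] > -1 ∨ acc < 2*arr[arr[acc + 2] - 4] + 2))) ∧ (x ≥ -10 → ((p < 7 ∨ 2*store(arr, p + 1, x + 6)[p + 4] > -4) ∧ (p > -5 ∨ acc < 2*store(arr, p + 1, x + 6)[p] + 2)))
Answer: WP = ((¬(x ≥ -10)) → ((arr[acc + 2] < 11 ∨ 2*arr[arr[acc + 2]] > -4) ∧ (arr[acc + 2] > -1 ∨ acc < 2*arr[arr[acc + 2] - 4] + 2))) ∧ (x ≥ -10 → ((p < 7 ∨ 2*store(arr, p + 1, x + 6)[p + 4] > -4) ∧ (p > -5 ∨ acc < 2*store(arr, p + 1, x + 6)[p] + 2)))


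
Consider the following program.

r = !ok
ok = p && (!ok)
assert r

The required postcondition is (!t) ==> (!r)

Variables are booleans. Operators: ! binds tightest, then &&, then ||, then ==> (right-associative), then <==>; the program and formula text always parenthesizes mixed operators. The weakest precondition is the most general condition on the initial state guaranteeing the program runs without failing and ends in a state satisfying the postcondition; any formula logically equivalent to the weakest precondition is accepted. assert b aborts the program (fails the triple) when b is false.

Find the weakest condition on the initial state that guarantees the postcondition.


Working backward. After the program, (!t) ==> (!r) must hold.
Before assert r: r && ((!t) ==> (!r))
Before ok := p && (!ok): r && ((!t) ==> (!r))
Before r := !ok: (!ok) && ((!t) ==> ok)
Answer: WP = (!ok) && ((!t) ==> ok)


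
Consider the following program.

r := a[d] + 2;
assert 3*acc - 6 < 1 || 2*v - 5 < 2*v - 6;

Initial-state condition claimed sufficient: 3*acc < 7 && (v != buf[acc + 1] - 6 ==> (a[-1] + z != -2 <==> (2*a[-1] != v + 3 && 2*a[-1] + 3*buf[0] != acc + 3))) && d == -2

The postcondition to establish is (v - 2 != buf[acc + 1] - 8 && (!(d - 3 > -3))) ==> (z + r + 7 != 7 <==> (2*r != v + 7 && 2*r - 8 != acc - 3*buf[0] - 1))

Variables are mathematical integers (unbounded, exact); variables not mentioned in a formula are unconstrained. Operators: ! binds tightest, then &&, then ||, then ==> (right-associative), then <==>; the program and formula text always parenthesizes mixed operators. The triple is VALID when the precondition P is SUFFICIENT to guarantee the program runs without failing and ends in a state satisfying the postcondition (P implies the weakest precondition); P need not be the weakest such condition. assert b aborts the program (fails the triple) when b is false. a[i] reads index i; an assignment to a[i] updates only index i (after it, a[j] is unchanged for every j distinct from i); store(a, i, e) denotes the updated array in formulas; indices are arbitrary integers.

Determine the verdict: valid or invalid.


Working backward. After the program, the postcondition (v - 2 != buf[acc + 1] - 8 && (!(d - 3 > -3))) ==> (z + r + 7 != 7 <==> (2*r != v + 7 && 2*r - 8 != acc - 3*buf[0] - 1)) must hold; in canonical form it is (v != buf[acc + 1] - 6 && (!(d > 0))) ==> (r + z != 0 <==> (2*r != v + 7 && 3*buf[0] + 2*r != acc + 7)).
Before assert 3*acc - 6 < 1 || 2*v - 5 < 2*v - 6: 3*acc < 7 && ((v != buf[acc + 1] - 6 && (!(d > 0))) ==> (r + z != 0 <==> (2*r != v + 7 && 3*buf[0] + 2*r != acc + 7)))
Before r := a[d] + 2: 3*acc < 7 && ((v != buf[acc + 1] - 6 && (!(d > 0))) ==> (a[d] + z != -2 <==> (2*a[d] != v + 3 && 2*a[d] + 3*buf[0] != acc + 3)))
The weakest precondition is 3*acc < 7 && ((v != buf[acc + 1] - 6 && (!(d > 0))) ==> (a[d] + z != -2 <==> (2*a[d] != v + 3 && 2*a[d] + 3*buf[0] != acc + 3))).
Check whether 3*acc < 7 && (v != buf[acc + 1] - 6 ==> (a[-1] + z != -2 <==> (2*a[-1] != v + 3 && 2*a[-1] + 3*buf[0] != acc + 3))) && d == -2 implies it.
Countermodel: at the initial state a = {[-62836] = 834, [-2] = 833, [-1] = 834, [0] = 834, elsewhere 834}, acc = -62837, buf = {[-62836] = -4818, [-2] = -4818, [-1] = -4818, [0] = -27727, elsewhere -4818}, d = -2, v = 1663, z = -837, the precondition holds but the weakest precondition fails.
Answer: invalid


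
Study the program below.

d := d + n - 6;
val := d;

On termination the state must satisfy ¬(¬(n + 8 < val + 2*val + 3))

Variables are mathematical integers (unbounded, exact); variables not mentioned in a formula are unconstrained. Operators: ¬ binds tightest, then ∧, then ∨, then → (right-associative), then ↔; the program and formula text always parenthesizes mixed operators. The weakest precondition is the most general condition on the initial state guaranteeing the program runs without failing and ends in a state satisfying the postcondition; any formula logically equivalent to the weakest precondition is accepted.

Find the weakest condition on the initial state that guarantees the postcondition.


Working backward. After the program, the postcondition ¬(¬(n + 8 < val + 2*val + 3)) must hold; in canonical form it is n < 3*val - 5.
Before val := d: n < 3*d - 5
Before d := d + n - 6: 3*d + 2*n > 23
Answer: WP = 3*d + 2*n > 23


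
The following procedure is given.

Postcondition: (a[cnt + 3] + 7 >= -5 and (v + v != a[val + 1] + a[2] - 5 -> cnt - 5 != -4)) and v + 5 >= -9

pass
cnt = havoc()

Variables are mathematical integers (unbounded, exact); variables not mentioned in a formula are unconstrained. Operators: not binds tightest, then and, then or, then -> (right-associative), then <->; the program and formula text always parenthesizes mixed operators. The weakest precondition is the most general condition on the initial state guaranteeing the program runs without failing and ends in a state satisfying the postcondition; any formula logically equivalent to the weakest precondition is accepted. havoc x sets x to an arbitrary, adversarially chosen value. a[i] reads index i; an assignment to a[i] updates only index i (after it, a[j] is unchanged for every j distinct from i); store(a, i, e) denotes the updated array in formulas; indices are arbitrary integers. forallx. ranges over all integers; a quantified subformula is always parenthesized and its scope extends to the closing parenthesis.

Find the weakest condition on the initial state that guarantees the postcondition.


Working backward. After the program, the postcondition (a[cnt + 3] + 7 >= -5 and (v + v != a[val + 1] + a[2] - 5 -> cnt - 5 != -4)) and v + 5 >= -9 must hold; in canonical form it is a[cnt + 3] >= -12 and (2*v != a[val + 1] + a[2] - 5 -> cnt != 1) and v >= -14.
Before havoc cnt: forall cnt_1. (a[cnt_1 + 3] >= -12 and (2*v != a[val + 1] + a[2] - 5 -> cnt_1 != 1) and v >= -14)
Before skip: forall cnt_1. (a[cnt_1 + 3] >= -12 and (2*v != a[val + 1] + a[2] - 5 -> cnt_1 != 1) and v >= -14)
Answer: WP = forall cnt_1. (a[cnt_1 + 3] >= -12 and (2*v != a[val + 1] + a[2] - 5 -> cnt_1 != 1) and v >= -14)


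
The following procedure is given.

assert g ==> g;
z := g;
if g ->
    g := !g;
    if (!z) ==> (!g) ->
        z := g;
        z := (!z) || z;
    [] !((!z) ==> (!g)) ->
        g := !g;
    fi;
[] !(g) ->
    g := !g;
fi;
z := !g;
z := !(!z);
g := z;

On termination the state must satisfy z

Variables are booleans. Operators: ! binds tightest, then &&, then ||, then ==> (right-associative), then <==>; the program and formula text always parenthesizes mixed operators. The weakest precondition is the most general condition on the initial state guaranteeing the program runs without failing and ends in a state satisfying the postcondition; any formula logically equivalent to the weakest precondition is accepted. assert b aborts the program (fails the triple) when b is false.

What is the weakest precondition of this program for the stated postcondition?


Working backward. After the program, z must hold.
Before g := z: z
Before z := !(!z): z
Before z := !g: !g
Then branch requires (((!z) ==> g) ==> g) && ((!((!z) ==> g)) ==> (!g)); else branch requires g.
Before the if: (g ==> ((((!z) ==> g) ==> g) && ((!((!z) ==> g)) ==> (!g)))) && ((!g) ==> g)
Before z := g: (g ==> ((((!g) ==> g) ==> g) && ((!((!g) ==> g)) ==> (!g)))) && ((!g) ==> g)
Before assert g ==> g: (g ==> ((((!g) ==> g) ==> g) && ((!((!g) ==> g)) ==> (!g)))) && ((!g) ==> g)
Answer: WP = (g ==> ((((!g) ==> g) ==> g) && ((!((!g) ==> g)) ==> (!g)))) && ((!g) ==> g)


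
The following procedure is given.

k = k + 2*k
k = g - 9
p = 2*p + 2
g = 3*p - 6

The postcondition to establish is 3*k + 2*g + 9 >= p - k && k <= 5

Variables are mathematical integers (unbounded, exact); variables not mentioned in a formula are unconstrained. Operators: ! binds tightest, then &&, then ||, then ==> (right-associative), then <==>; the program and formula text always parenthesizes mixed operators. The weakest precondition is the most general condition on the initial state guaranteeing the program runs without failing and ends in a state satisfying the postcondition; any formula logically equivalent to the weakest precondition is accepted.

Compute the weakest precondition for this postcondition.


Working backward. After the program, the postcondition 3*k + 2*g + 9 >= p - k && k <= 5 must hold; in canonical form it is 2*g + 4*k >= p - 9 && k <= 5.
Before g := 3*p - 6: 4*k + 5*p >= 3 && k <= 5
Before p := 2*p + 2: 4*k + 10*p >= -7 && k <= 5
Before k := g - 9: 4*g + 10*p >= 29 && g <= 14
Before k := k + 2*k: 4*g + 10*p >= 29 && g <= 14
Answer: WP = 4*g + 10*p >= 29 && g <= 14
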